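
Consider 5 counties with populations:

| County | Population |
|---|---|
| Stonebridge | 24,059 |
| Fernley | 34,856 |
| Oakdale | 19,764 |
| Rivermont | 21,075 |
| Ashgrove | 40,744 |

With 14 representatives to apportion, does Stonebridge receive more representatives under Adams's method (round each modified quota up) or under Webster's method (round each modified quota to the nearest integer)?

Adams

Adams: Stonebridge 3, Fernley 3, Oakdale 2, Rivermont 2, Ashgrove 4.
Webster: Stonebridge 2, Fernley 4, Oakdale 2, Rivermont 2, Ashgrove 4.
Stonebridge gets 3 under Adams and 2 under Webster.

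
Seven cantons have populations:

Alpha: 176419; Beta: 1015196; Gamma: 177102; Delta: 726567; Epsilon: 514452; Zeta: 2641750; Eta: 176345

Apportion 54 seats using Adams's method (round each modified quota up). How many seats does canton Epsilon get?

5

Standard divisor 5427831/54 ≈ 100515.389; standard quotas: Alpha 1.755, Beta 10.100, Gamma 1.762, Delta 7.228, Epsilon 5.118, Zeta 26.282, Eta 1.754.
Rounding up gives 2, 11, 2, 8, 6, 27, 2 = 58 seats, so the divisor must be adjusted.
With modified divisor 104700: modified quotas Alpha 1.685, Beta 9.696, Gamma 1.692, Delta 6.940, Epsilon 4.914, Zeta 25.232, Eta 1.684.
Rounding up: Alpha 2, Beta 10, Gamma 2, Delta 7, Epsilon 5, Zeta 26, Eta 2 (total 54).
Epsilon receives 5.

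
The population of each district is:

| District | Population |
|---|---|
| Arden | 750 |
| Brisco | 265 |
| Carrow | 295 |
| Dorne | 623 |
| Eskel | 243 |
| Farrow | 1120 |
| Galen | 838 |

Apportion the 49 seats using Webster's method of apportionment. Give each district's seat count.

Arden 9, Brisco 3, Carrow 4, Dorne 7, Eskel 3, Farrow 13, Galen 10

Standard divisor 4134/49 ≈ 84.367; standard quotas: Arden 8.890, Brisco 3.141, Carrow 3.497, Dorne 7.384, Eskel 2.880, Farrow 13.275, Galen 9.933.
Rounding to the nearest integer gives 9, 3, 3, 7, 3, 13, 10 = 48 seats, so the divisor must be adjusted.
With modified divisor 83.7: modified quotas Arden 8.961, Brisco 3.166, Carrow 3.524, Dorne 7.443, Eskel 2.903, Farrow 13.381, Galen 10.012.
Rounding to the nearest integer: Arden 9, Brisco 3, Carrow 4, Dorne 7, Eskel 3, Farrow 13, Galen 10 (total 49).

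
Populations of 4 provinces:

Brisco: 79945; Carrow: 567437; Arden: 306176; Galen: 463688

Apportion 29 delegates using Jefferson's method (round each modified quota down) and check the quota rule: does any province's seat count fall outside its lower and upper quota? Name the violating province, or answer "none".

Standard quotas: Brisco 1.636, Carrow 11.611, Arden 6.265, Galen 9.488.
Jefferson allocation: Brisco 1, Carrow 12, Arden 6, Galen 10.
Every allocation lies between the lower and upper quota.

none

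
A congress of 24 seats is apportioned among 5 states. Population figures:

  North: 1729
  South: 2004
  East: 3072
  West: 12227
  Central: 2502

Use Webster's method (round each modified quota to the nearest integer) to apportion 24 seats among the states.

Standard divisor 21534/24 ≈ 897.25; standard quotas: North 1.927, South 2.233, East 3.424, West 13.627, Central 2.789.
Rounding to the nearest integer gives North 2, South 2, East 3, West 14, Central 3 — total 24, matching the house size, so no adjustment is needed.

North 2, South 2, East 3, West 14, Central 3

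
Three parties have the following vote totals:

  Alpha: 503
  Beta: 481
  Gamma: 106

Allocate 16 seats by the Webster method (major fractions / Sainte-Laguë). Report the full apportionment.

Standard divisor 1090/16 ≈ 68.125; standard quotas: Alpha 7.383, Beta 7.061, Gamma 1.556.
Rounding to the nearest integer gives Alpha 7, Beta 7, Gamma 2 — total 16, matching the house size, so no adjustment is needed.

Alpha 7, Beta 7, Gamma 2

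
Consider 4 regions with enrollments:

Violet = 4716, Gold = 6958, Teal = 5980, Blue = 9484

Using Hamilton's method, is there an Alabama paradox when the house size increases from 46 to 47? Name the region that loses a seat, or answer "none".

At 46 seats: Violet 8, Gold 12, Teal 10, Blue 16.
At 47 seats: Violet 8, Gold 12, Teal 10, Blue 17.
No region's allocation decreased.

none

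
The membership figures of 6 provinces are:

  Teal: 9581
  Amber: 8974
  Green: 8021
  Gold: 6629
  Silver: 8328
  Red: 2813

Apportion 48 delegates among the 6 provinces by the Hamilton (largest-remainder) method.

Total 44346; standard divisor 44346/48 ≈ 923.875.
Standard quotas: Teal 10.3705, Amber 9.7134, Green 8.6819, Gold 7.1752, Silver 9.0142, Red 3.0448.
Lower quotas: Teal 10, Amber 9, Green 8, Gold 7, Silver 9, Red 3 (sum 46, leaving 2 seats).
Remainders in descending order: Amber 0.7134, Green 0.6819, Teal 0.3705, Gold 0.1752, Red 0.0448, Silver 0.0142.
Largest remainders: Amber, Green receive the extra seats.

Teal 10, Amber 10, Green 9, Gold 7, Silver 9, Red 3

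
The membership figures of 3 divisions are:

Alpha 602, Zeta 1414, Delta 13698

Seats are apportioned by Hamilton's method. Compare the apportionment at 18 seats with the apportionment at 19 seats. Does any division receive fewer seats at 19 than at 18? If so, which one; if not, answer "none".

At 18 seats: Alpha 1, Zeta 1, Delta 16.
At 19 seats: Alpha 1, Zeta 2, Delta 16.
No division's allocation decreased.

none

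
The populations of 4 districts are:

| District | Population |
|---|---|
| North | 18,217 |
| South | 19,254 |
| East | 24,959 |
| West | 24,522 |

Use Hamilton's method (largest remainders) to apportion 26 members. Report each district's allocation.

Standard divisor: 86952 ÷ 26 ≈ 3344.308.
Standard quotas: North 5.4472, South 5.7572, East 7.4631, West 7.3325.
Lower quotas: North 5, South 5, East 7, West 7 (sum 24, leaving 2 seats).
Remainders in descending order: South 0.7572, East 0.4631, North 0.4472, West 0.3325.
The surplus seats go to South, East.

North=5, South=6, East=8, West=7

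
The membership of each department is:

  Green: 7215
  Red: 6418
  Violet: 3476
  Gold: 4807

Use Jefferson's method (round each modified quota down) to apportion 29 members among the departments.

Standard divisor 21916/29 ≈ 755.724; standard quotas: Green 9.547, Red 8.493, Violet 4.600, Gold 6.361.
Rounding down gives 9, 8, 4, 6 = 27 seats, so the divisor must be adjusted.
With modified divisor 700: modified quotas Green 10.307, Red 9.169, Violet 4.966, Gold 6.867.
Rounding down: Green 10, Red 9, Violet 4, Gold 6 (total 29).

Green 10, Red 9, Violet 4, Gold 6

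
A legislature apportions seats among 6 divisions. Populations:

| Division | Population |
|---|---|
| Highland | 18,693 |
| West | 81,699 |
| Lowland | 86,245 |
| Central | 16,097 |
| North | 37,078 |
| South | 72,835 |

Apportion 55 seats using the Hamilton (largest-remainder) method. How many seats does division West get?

14

The standard divisor is 312647/55 ≈ 5684.491.
Standard quotas: Highland 3.2884, West 14.3723, Lowland 15.1720, Central 2.8317, North 6.5227, South 12.8129.
Lower quotas: Highland 3, West 14, Lowland 15, Central 2, North 6, South 12 (sum 52, leaving 3 seats).
Remainders in descending order: Central 0.8317, South 0.8129, North 0.5227, West 0.3723, Highland 0.2884, Lowland 0.1720.
The surplus seats go to Central, South, North.
West receives 14.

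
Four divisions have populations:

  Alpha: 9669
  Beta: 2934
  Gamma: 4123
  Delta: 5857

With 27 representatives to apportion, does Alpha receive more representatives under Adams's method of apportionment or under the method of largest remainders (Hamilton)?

Hamilton

Adams: Alpha 11, Beta 4, Gamma 5, Delta 7.
Hamilton: Alpha 12, Beta 3, Gamma 5, Delta 7.
Alpha gets 11 under Adams and 12 under Hamilton.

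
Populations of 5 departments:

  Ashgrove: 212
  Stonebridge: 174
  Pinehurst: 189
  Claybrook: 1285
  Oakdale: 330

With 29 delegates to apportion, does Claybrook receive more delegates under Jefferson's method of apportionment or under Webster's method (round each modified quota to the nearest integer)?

Jefferson: Ashgrove 3, Stonebridge 2, Pinehurst 2, Claybrook 18, Oakdale 4.
Webster: Ashgrove 3, Stonebridge 2, Pinehurst 3, Claybrook 17, Oakdale 4.
Claybrook gets 18 under Jefferson and 17 under Webster.

Jefferson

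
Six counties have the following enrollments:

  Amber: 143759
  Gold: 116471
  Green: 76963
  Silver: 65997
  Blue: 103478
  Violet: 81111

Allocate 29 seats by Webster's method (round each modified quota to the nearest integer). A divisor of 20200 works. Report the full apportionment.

With modified divisor 20200: modified quotas Amber 7.117, Gold 5.766, Green 3.810, Silver 3.267, Blue 5.123, Violet 4.015.
Rounding to the nearest integer: Amber 7, Gold 6, Green 4, Silver 3, Blue 5, Violet 4 (total 29).

Amber=7, Gold=6, Green=4, Silver=3, Blue=5, Violet=4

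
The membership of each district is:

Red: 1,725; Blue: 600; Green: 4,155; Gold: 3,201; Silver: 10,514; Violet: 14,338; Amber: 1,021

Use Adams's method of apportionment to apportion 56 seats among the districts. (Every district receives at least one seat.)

Red 3, Blue 1, Green 7, Gold 5, Silver 16, Violet 22, Amber 2

Standard divisor 35554/56 ≈ 634.893; standard quotas: Red 2.717, Blue 0.945, Green 6.544, Gold 5.042, Silver 16.560, Violet 22.583, Amber 1.608.
Rounding up gives 3, 1, 7, 6, 17, 23, 2 = 59 seats, so the divisor must be adjusted.
With modified divisor 670: modified quotas Red 2.575, Blue 0.896, Green 6.201, Gold 4.778, Silver 15.693, Violet 21.400, Amber 1.524.
Rounding up: Red 3, Blue 1, Green 7, Gold 5, Silver 16, Violet 22, Amber 2 (total 56).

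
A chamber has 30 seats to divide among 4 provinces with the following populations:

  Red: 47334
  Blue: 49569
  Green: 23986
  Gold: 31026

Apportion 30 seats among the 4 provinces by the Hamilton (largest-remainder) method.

Standard divisor: 151915 ÷ 30 ≈ 5063.833.
Standard quotas: Red 9.3475, Blue 9.7888, Green 4.7367, Gold 6.1270.
Lower quotas: Red 9, Blue 9, Green 4, Gold 6 (sum 28, leaving 2 seats).
Remainders in descending order: Blue 0.7888, Green 0.7367, Red 0.3475, Gold 0.1270.
Largest remainders: Blue, Green receive the extra seats.

Red 9, Blue 10, Green 5, Gold 6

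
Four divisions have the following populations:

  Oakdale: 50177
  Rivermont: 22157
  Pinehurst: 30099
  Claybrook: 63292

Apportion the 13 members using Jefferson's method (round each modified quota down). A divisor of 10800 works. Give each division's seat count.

With modified divisor 10800: modified quotas Oakdale 4.646, Rivermont 2.052, Pinehurst 2.787, Claybrook 5.860.
Rounding down: Oakdale 4, Rivermont 2, Pinehurst 2, Claybrook 5 (total 13).

Oakdale 4, Rivermont 2, Pinehurst 2, Claybrook 5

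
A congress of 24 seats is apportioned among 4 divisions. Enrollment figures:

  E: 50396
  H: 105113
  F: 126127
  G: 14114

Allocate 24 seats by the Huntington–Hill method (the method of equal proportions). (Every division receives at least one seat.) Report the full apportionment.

E 4, H 9, F 10, G 1

With divisor 12207: modified quotas E 4.128, H 8.611, F 10.332, G 1.156.
Geometric-mean thresholds: E √(4·5)=4.472, H √(8·9)=8.485, F √(10·11)=10.488, G √(1·2)=1.414.
Each quota rounded against its threshold gives E 4, H 9, F 10, G 1 (total 24).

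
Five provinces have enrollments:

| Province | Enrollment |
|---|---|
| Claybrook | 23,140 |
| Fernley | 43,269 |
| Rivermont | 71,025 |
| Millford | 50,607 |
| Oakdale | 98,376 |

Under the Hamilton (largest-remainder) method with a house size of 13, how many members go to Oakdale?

Total 286417; standard divisor 286417/13 ≈ 22032.077.
Standard quotas: Claybrook 1.0503, Fernley 1.9639, Rivermont 3.2237, Millford 2.2970, Oakdale 4.4651.
Lower quotas: Claybrook 1, Fernley 1, Rivermont 3, Millford 2, Oakdale 4 (sum 11, leaving 2 seats).
Remainders in descending order: Fernley 0.9639, Oakdale 0.4651, Millford 0.2970, Rivermont 0.2237, Claybrook 0.0503.
Largest remainders: Fernley, Oakdale receive the extra seats.
Oakdale receives 5.

5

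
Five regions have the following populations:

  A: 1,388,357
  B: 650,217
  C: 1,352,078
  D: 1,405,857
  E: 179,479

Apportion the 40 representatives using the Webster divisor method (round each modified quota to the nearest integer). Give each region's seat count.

A 11, B 5, C 11, D 12, E 1

Standard divisor 4975988/40 ≈ 124399.7; standard quotas: A 11.160, B 5.227, C 10.869, D 11.301, E 1.443.
Rounding to the nearest integer gives 11, 5, 11, 11, 1 = 39 seats, so the divisor must be adjusted.
With modified divisor 121500: modified quotas A 11.427, B 5.352, C 11.128, D 11.571, E 1.477.
Rounding to the nearest integer: A 11, B 5, C 11, D 12, E 1 (total 40).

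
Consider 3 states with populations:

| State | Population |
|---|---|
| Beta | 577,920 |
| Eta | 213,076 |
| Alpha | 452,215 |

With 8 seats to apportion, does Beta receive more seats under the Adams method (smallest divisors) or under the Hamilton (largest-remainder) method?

Adams: Beta 3, Eta 2, Alpha 3.
Hamilton: Beta 4, Eta 1, Alpha 3.
Beta gets 3 under Adams and 4 under Hamilton.

Hamilton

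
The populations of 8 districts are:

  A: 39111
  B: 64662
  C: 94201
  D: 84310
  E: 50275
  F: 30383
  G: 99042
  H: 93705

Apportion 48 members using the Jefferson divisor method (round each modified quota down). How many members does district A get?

3

Standard divisor 555689/48 ≈ 11576.854; standard quotas: A 3.378, B 5.585, C 8.137, D 7.283, E 4.343, F 2.624, G 8.555, H 8.094.
Rounding down gives 3, 5, 8, 7, 4, 2, 8, 8 = 45 seats, so the divisor must be adjusted.
With modified divisor 10500: modified quotas A 3.725, B 6.158, C 8.972, D 8.030, E 4.788, F 2.894, G 9.433, H 8.924.
Rounding down: A 3, B 6, C 8, D 8, E 4, F 2, G 9, H 8 (total 48).
A receives 3.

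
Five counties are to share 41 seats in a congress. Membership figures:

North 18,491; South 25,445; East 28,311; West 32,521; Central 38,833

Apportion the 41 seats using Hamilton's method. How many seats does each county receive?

North 5, South 7, East 8, West 10, Central 11

Total 143601; standard divisor 143601/41 ≈ 3502.463.
Standard quotas: North 5.2794, South 7.2649, East 8.0832, West 9.2852, Central 11.0873.
Lower quotas: North 5, South 7, East 8, West 9, Central 11 (sum 40, leaving 1 seat).
Remainders in descending order: West 0.2852, North 0.2794, South 0.2649, Central 0.0873, East 0.0832.
The surplus seat goes to West.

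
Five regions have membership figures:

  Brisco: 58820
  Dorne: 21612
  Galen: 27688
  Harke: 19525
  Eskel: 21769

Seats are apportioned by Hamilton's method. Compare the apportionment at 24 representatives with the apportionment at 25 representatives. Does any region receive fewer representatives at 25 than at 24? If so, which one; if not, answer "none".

Dorne

At 24 seats: Brisco 9, Dorne 4, Galen 4, Harke 3, Eskel 4.
At 25 seats: Brisco 10, Dorne 3, Galen 5, Harke 3, Eskel 4.
Dorne drops from 4 to 3.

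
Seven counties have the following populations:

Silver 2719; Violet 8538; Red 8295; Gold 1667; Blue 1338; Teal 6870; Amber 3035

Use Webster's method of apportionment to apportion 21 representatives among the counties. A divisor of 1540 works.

With modified divisor 1540: modified quotas Silver 1.766, Violet 5.544, Red 5.386, Gold 1.082, Blue 0.869, Teal 4.461, Amber 1.971.
Rounding to the nearest integer: Silver 2, Violet 6, Red 5, Gold 1, Blue 1, Teal 4, Amber 2 (total 21).

Silver 2, Violet 6, Red 5, Gold 1, Blue 1, Teal 4, Amber 2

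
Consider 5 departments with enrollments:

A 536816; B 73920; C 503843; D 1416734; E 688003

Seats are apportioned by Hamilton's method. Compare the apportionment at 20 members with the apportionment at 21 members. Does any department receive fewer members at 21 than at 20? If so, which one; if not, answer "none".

At 20 seats: A 3, B 1, C 3, D 9, E 4.
At 21 seats: A 4, B 0, C 3, D 9, E 5.
B drops from 1 to 0.

B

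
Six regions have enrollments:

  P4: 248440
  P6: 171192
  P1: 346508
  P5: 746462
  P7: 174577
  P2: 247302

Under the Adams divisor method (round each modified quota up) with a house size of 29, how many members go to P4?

4

Standard divisor 1934481/29 ≈ 66706.241; standard quotas: P4 3.724, P6 2.566, P1 5.195, P5 11.190, P7 2.617, P2 3.707.
Rounding up gives 4, 3, 6, 12, 3, 4 = 32 seats, so the divisor must be adjusted.
With modified divisor 78500: modified quotas P4 3.165, P6 2.181, P1 4.414, P5 9.509, P7 2.224, P2 3.150.
Rounding up: P4 4, P6 3, P1 5, P5 10, P7 3, P2 4 (total 29).
P4 receives 4.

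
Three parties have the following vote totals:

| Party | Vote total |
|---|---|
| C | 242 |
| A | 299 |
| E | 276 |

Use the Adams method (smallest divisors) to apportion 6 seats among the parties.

Standard divisor 817/6 ≈ 136.167; standard quotas: C 1.777, A 2.196, E 2.027.
Rounding up gives 2, 3, 3 = 8 seats, so the divisor must be adjusted.
With modified divisor 200: modified quotas C 1.210, A 1.495, E 1.380.
Rounding up: C 2, A 2, E 2 (total 6).

C: 2; A: 2; E: 2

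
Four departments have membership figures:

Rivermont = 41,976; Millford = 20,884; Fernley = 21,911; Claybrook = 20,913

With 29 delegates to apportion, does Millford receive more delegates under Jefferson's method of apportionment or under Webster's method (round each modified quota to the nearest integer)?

Webster

Jefferson: Rivermont 12, Millford 5, Fernley 6, Claybrook 6.
Webster: Rivermont 11, Millford 6, Fernley 6, Claybrook 6.
Millford gets 5 under Jefferson and 6 under Webster.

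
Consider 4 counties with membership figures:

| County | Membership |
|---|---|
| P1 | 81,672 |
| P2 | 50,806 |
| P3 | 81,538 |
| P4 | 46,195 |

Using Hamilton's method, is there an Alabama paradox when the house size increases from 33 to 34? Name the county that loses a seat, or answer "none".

At 33 seats: P1 10, P2 7, P3 10, P4 6.
At 34 seats: P1 11, P2 6, P3 11, P4 6.
P2 drops from 7 to 6.

P2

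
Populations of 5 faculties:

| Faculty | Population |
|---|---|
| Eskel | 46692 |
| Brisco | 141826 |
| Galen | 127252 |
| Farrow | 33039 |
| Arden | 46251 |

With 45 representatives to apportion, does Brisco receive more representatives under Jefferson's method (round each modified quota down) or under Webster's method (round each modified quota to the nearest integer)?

Jefferson: Eskel 5, Brisco 17, Galen 15, Farrow 3, Arden 5.
Webster: Eskel 5, Brisco 16, Galen 15, Farrow 4, Arden 5.
Brisco gets 17 under Jefferson and 16 under Webster.

Jefferson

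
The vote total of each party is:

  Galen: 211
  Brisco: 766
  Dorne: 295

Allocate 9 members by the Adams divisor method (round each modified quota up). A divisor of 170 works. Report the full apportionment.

With modified divisor 170: modified quotas Galen 1.241, Brisco 4.506, Dorne 1.735.
Rounding up: Galen 2, Brisco 5, Dorne 2 (total 9).

Galen=2, Brisco=5, Dorne=2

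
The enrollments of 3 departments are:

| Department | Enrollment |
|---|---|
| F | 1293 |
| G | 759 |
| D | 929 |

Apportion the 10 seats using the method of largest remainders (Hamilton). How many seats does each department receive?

F: 4, G: 3, D: 3

The standard divisor is 2981/10 ≈ 298.1.
Standard quotas: F 4.337, G 2.546, D 3.116.
Lower quotas: F 4, G 2, D 3 (sum 9, leaving 1 seat).
Remainders in descending order: G 0.546, F 0.337, D 0.116.
Largest remainder: G receives the extra seat.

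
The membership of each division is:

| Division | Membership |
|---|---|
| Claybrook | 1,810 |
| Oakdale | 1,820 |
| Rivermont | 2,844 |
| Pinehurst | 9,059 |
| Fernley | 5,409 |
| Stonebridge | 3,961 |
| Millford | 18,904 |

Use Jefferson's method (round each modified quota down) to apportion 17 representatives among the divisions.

Standard divisor 43807/17 ≈ 2576.882; standard quotas: Claybrook 0.702, Oakdale 0.706, Rivermont 1.104, Pinehurst 3.515, Fernley 2.099, Stonebridge 1.537, Millford 7.336.
Rounding down gives 0, 0, 1, 3, 2, 1, 7 = 14 seats, so the divisor must be adjusted.
With modified divisor 2040: modified quotas Claybrook 0.887, Oakdale 0.892, Rivermont 1.394, Pinehurst 4.441, Fernley 2.651, Stonebridge 1.942, Millford 9.267.
Rounding down: Claybrook 0, Oakdale 0, Rivermont 1, Pinehurst 4, Fernley 2, Stonebridge 1, Millford 9 (total 17).

Claybrook=0, Oakdale=0, Rivermont=1, Pinehurst=4, Fernley=2, Stonebridge=1, Millford=9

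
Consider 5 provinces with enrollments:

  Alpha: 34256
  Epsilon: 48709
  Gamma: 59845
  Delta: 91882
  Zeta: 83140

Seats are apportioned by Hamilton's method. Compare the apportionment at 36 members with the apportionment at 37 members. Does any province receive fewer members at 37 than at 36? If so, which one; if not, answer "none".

Epsilon

At 36 seats: Alpha 4, Epsilon 6, Gamma 7, Delta 10, Zeta 9.
At 37 seats: Alpha 4, Epsilon 5, Gamma 7, Delta 11, Zeta 10.
Epsilon drops from 6 to 5.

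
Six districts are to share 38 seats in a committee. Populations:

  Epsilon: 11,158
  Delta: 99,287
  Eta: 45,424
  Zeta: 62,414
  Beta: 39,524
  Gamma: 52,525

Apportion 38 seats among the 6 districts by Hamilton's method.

Epsilon=1, Delta=12, Eta=6, Zeta=8, Beta=5, Gamma=6

Total 310332; standard divisor 310332/38 ≈ 8166.632.
Standard quotas: Epsilon 1.3663, Delta 12.1576, Eta 5.5621, Zeta 7.6426, Beta 4.8397, Gamma 6.4317.
Lower quotas: Epsilon 1, Delta 12, Eta 5, Zeta 7, Beta 4, Gamma 6 (sum 35, leaving 3 seats).
Remainders in descending order: Beta 0.8397, Zeta 0.6426, Eta 0.5621, Gamma 0.4317, Epsilon 0.3663, Delta 0.1576.
Largest remainders: Beta, Zeta, Eta receive the extra seats.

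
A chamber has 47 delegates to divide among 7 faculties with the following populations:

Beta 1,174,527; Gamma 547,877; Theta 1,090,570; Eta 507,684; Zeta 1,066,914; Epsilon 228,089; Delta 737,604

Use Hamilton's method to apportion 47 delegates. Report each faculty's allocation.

Beta=10, Gamma=5, Theta=10, Eta=4, Zeta=9, Epsilon=2, Delta=7

Standard divisor: 5353265 ÷ 47 ≈ 113899.255.
Standard quotas: Beta 10.3120, Gamma 4.8102, Theta 9.5749, Eta 4.4573, Zeta 9.3672, Epsilon 2.0026, Delta 6.4759.
Lower quotas: Beta 10, Gamma 4, Theta 9, Eta 4, Zeta 9, Epsilon 2, Delta 6 (sum 44, leaving 3 seats).
Remainders in descending order: Gamma 0.8102, Theta 0.5749, Delta 0.4759, Eta 0.4573, Zeta 0.3672, Beta 0.3120, Epsilon 0.0026.
Largest remainders: Gamma, Theta, Delta receive the extra seats.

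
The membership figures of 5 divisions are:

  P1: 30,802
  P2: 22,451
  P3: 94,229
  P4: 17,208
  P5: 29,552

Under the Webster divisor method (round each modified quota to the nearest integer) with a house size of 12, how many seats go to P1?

Standard divisor 194242/12 ≈ 16186.833; standard quotas: P1 1.903, P2 1.387, P3 5.821, P4 1.063, P5 1.826.
Rounding to the nearest integer gives P1 2, P2 1, P3 6, P4 1, P5 2 — total 12, matching the house size, so no adjustment is needed.
P1 receives 2.

2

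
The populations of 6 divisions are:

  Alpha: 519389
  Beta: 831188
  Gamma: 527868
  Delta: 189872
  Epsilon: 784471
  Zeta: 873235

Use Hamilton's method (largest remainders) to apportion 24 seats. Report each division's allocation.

The standard divisor is 3726023/24 ≈ 155250.958.
Standard quotas: Alpha 3.3455, Beta 5.3538, Gamma 3.4001, Delta 1.2230, Epsilon 5.0529, Zeta 5.6247.
Lower quotas: Alpha 3, Beta 5, Gamma 3, Delta 1, Epsilon 5, Zeta 5 (sum 22, leaving 2 seats).
Remainders in descending order: Zeta 0.6247, Gamma 0.4001, Beta 0.3538, Alpha 0.3455, Delta 0.2230, Epsilon 0.0529.
The surplus seats go to Zeta, Gamma.

Alpha 3; Beta 5; Gamma 4; Delta 1; Epsilon 5; Zeta 6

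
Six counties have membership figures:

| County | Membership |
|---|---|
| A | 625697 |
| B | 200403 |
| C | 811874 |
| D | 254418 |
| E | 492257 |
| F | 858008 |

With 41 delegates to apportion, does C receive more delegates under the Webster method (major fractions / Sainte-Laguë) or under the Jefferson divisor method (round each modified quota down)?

Jefferson

Webster: A 8, B 3, C 10, D 3, E 6, F 11.
Jefferson: A 8, B 2, C 11, D 3, E 6, F 11.
C gets 10 under Webster and 11 under Jefferson.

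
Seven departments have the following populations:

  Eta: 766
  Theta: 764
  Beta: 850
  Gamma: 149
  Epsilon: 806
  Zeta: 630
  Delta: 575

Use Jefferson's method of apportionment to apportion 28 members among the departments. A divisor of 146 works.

With modified divisor 146: modified quotas Eta 5.247, Theta 5.233, Beta 5.822, Gamma 1.021, Epsilon 5.521, Zeta 4.315, Delta 3.938.
Rounding down: Eta 5, Theta 5, Beta 5, Gamma 1, Epsilon 5, Zeta 4, Delta 3 (total 28).

Eta 5, Theta 5, Beta 5, Gamma 1, Epsilon 5, Zeta 4, Delta 3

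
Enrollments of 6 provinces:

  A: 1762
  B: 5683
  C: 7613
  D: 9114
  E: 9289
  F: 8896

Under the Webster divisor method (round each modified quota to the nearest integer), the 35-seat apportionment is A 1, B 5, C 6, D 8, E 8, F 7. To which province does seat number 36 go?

Priority for the next seat is population ÷ (current seats + 0.5).
Priorities: A 1174.667, B 1033.273, C 1171.231, D 1072.235, E 1092.824, F 1186.133.
Highest priority: F.

F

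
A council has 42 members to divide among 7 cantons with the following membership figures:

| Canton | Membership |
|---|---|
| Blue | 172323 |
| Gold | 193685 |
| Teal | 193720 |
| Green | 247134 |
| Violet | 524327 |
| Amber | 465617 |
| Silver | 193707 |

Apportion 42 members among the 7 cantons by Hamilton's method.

Blue 4, Gold 4, Teal 4, Green 5, Violet 11, Amber 10, Silver 4

The standard divisor is 1990513/42 ≈ 47393.167.
Standard quotas: Blue 3.6360, Gold 4.0868, Teal 4.0875, Green 5.2145, Violet 11.0633, Amber 9.8246, Silver 4.0872.
Lower quotas: Blue 3, Gold 4, Teal 4, Green 5, Violet 11, Amber 9, Silver 4 (sum 40, leaving 2 seats).
Remainders in descending order: Amber 0.8246, Blue 0.6360, Green 0.2145, Teal 0.0875, Silver 0.0872, Gold 0.0868, Violet 0.0633.
Largest remainders: Amber, Blue receive the extra seats.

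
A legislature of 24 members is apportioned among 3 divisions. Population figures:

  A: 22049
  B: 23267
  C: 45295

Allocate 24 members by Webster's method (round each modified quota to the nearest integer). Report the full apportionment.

Standard divisor 90611/24 ≈ 3775.458; standard quotas: A 5.840, B 6.163, C 11.997.
Rounding to the nearest integer gives A 6, B 6, C 12 — total 24, matching the house size, so no adjustment is needed.

A=6, B=6, C=12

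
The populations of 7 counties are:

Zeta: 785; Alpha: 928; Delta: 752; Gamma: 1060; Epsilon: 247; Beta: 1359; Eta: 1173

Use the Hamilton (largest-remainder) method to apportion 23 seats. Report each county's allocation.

Total 6304; standard divisor 6304/23 ≈ 274.087.
Standard quotas: Zeta 2.864, Alpha 3.386, Delta 2.744, Gamma 3.867, Epsilon 0.901, Beta 4.958, Eta 4.280.
Lower quotas: Zeta 2, Alpha 3, Delta 2, Gamma 3, Epsilon 0, Beta 4, Eta 4 (sum 18, leaving 5 seats).
Remainders in descending order: Beta 0.958, Epsilon 0.901, Gamma 0.867, Zeta 0.864, Delta 0.744, Alpha 0.386, Eta 0.280.
Largest remainders: Beta, Epsilon, Gamma, Zeta, Delta receive the extra seats.

Zeta 3, Alpha 3, Delta 3, Gamma 4, Epsilon 1, Beta 5, Eta 4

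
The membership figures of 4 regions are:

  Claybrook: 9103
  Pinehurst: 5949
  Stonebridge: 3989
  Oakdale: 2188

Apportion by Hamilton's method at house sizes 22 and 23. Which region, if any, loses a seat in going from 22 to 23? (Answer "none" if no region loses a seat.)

none

At 22 seats: Claybrook 10, Pinehurst 6, Stonebridge 4, Oakdale 2.
At 23 seats: Claybrook 10, Pinehurst 7, Stonebridge 4, Oakdale 2.
No region's allocation decreased.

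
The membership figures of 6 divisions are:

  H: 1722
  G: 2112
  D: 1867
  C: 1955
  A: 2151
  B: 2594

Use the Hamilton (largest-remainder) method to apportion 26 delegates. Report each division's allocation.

The standard divisor is 12401/26 ≈ 476.962.
Standard quotas: H 3.610, G 4.428, D 3.914, C 4.099, A 4.510, B 5.439.
Lower quotas: H 3, G 4, D 3, C 4, A 4, B 5 (sum 23, leaving 3 seats).
Remainders in descending order: D 0.914, H 0.610, A 0.510, B 0.439, G 0.428, C 0.099.
Largest remainders: D, H, A receive the extra seats.

H=4; G=4; D=4; C=4; A=5; B=5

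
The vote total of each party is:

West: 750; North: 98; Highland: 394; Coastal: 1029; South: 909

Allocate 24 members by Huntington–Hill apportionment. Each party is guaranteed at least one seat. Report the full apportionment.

West: 5, North: 1, Highland: 3, Coastal: 8, South: 7

With divisor 137: modified quotas West 5.474, North 0.715, Highland 2.876, Coastal 7.511, South 6.635.
Geometric-mean thresholds: West √(5·6)=5.477, North (min 1), Highland √(2·3)=2.449, Coastal √(7·8)=7.483, South √(6·7)=6.481.
Each quota rounded against its threshold gives West 5, North 1, Highland 3, Coastal 8, South 7 (total 24).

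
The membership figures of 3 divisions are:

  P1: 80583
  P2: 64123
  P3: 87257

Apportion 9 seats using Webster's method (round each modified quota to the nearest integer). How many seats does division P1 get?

Standard divisor 231963/9 ≈ 25773.667; standard quotas: P1 3.127, P2 2.488, P3 3.386.
Rounding to the nearest integer gives 3, 2, 3 = 8 seats, so the divisor must be adjusted.
With modified divisor 25300: modified quotas P1 3.185, P2 2.535, P3 3.449.
Rounding to the nearest integer: P1 3, P2 3, P3 3 (total 9).
P1 receives 3.

3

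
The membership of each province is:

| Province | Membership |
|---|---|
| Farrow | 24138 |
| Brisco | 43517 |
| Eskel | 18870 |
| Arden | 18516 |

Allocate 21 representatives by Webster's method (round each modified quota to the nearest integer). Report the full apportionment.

Farrow 5; Brisco 8; Eskel 4; Arden 4

Standard divisor 105041/21 ≈ 5001.952; standard quotas: Farrow 4.826, Brisco 8.700, Eskel 3.773, Arden 3.702.
Rounding to the nearest integer gives 5, 9, 4, 4 = 22 seats, so the divisor must be adjusted.
With modified divisor 5200: modified quotas Farrow 4.642, Brisco 8.369, Eskel 3.629, Arden 3.561.
Rounding to the nearest integer: Farrow 5, Brisco 8, Eskel 4, Arden 4 (total 21).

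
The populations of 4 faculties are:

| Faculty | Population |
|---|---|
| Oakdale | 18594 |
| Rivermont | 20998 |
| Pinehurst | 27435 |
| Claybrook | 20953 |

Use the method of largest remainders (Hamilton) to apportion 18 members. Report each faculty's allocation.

The standard divisor is 87980/18 ≈ 4887.778.
Standard quotas: Oakdale 3.8042, Rivermont 4.2960, Pinehurst 5.6130, Claybrook 4.2868.
Lower quotas: Oakdale 3, Rivermont 4, Pinehurst 5, Claybrook 4 (sum 16, leaving 2 seats).
Remainders in descending order: Oakdale 0.8042, Pinehurst 0.6130, Rivermont 0.2960, Claybrook 0.2868.
Largest remainders: Oakdale, Pinehurst receive the extra seats.

Oakdale: 4, Rivermont: 4, Pinehurst: 6, Claybrook: 4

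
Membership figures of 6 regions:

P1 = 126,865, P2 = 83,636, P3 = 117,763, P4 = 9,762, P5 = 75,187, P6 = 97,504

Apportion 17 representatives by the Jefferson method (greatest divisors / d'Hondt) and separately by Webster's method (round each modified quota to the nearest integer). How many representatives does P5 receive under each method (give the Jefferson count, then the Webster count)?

Jefferson: P1 5, P2 3, P3 4, P4 0, P5 2, P6 3.
Webster: P1 4, P2 3, P3 4, P4 0, P5 3, P6 3.
P5 gets 2 under Jefferson and 3 under Webster.

2 and 3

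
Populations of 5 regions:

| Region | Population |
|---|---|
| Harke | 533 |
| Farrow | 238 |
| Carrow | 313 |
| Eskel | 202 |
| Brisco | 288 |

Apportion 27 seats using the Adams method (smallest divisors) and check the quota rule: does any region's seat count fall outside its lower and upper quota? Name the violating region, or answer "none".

none

Standard quotas: Harke 9.143, Farrow 4.083, Carrow 5.369, Eskel 3.465, Brisco 4.940.
Adams allocation: Harke 9, Farrow 4, Carrow 5, Eskel 4, Brisco 5.
Every allocation lies between the lower and upper quota.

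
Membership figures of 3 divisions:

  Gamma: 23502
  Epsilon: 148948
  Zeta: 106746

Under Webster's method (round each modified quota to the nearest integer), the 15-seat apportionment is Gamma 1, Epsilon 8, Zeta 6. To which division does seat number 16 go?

Priority for the next seat is population ÷ (current seats + 0.5).
Priorities: Gamma 15668.000, Epsilon 17523.294, Zeta 16422.462.
Highest priority: Epsilon.

Epsilon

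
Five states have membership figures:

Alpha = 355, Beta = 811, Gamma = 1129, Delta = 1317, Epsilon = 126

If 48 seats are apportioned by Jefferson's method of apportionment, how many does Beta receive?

11

Standard divisor 3738/48 ≈ 77.875; standard quotas: Alpha 4.559, Beta 10.414, Gamma 14.498, Delta 16.912, Epsilon 1.618.
Rounding down gives 4, 10, 14, 16, 1 = 45 seats, so the divisor must be adjusted.
With modified divisor 73.4: modified quotas Alpha 4.837, Beta 11.049, Gamma 15.381, Delta 17.943, Epsilon 1.717.
Rounding down: Alpha 4, Beta 11, Gamma 15, Delta 17, Epsilon 1 (total 48).
Beta receives 11.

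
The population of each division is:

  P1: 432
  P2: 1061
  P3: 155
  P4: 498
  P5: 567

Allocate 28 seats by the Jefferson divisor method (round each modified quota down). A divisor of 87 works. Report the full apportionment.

With modified divisor 87: modified quotas P1 4.966, P2 12.195, P3 1.782, P4 5.724, P5 6.517.
Rounding down: P1 4, P2 12, P3 1, P4 5, P5 6 (total 28).

P1=4, P2=12, P3=1, P4=5, P5=6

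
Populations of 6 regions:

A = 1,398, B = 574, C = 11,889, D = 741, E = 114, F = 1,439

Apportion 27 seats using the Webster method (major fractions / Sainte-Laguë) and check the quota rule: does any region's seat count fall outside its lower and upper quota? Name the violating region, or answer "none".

C

Standard quotas: A 2.336, B 0.959, C 19.870, D 1.238, E 0.191, F 2.405.
Webster allocation: A 2, B 1, C 21, D 1, E 0, F 2.
C has quota 19.870 (lower 19, upper 20) but receives 21 — outside the quota interval.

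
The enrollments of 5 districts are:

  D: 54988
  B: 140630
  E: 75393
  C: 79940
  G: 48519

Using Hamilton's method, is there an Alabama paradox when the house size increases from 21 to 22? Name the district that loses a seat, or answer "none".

none

At 21 seats: D 3, B 7, E 4, C 4, G 3.
At 22 seats: D 3, B 8, E 4, C 4, G 3.
No district's allocation decreased.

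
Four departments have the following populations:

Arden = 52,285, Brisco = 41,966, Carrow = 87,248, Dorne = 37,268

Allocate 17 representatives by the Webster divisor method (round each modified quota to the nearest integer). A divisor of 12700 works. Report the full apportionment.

Arden: 4; Brisco: 3; Carrow: 7; Dorne: 3

With modified divisor 12700: modified quotas Arden 4.117, Brisco 3.304, Carrow 6.870, Dorne 2.934.
Rounding to the nearest integer: Arden 4, Brisco 3, Carrow 7, Dorne 3 (total 17).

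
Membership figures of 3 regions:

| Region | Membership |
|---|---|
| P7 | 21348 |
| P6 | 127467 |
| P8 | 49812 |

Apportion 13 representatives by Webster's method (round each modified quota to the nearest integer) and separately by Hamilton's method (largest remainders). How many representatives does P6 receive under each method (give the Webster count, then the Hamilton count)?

Webster: P7 1, P6 9, P8 3.
Hamilton: P7 2, P6 8, P8 3.
P6 gets 9 under Webster and 8 under Hamilton.

9 and 8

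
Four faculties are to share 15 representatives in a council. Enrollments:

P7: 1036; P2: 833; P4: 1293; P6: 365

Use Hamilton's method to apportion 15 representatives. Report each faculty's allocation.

The standard divisor is 3527/15 ≈ 235.133.
Standard quotas: P7 4.406, P2 3.543, P4 5.499, P6 1.552.
Lower quotas: P7 4, P2 3, P4 5, P6 1 (sum 13, leaving 2 seats).
Remainders in descending order: P6 0.552, P2 0.543, P4 0.499, P7 0.406.
The surplus seats go to P6, P2.

P7 4, P2 4, P4 5, P6 2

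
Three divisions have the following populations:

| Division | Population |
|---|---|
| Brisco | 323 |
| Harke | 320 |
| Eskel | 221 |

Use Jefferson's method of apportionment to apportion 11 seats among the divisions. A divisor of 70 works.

With modified divisor 70: modified quotas Brisco 4.614, Harke 4.571, Eskel 3.157.
Rounding down: Brisco 4, Harke 4, Eskel 3 (total 11).

Brisco 4; Harke 4; Eskel 3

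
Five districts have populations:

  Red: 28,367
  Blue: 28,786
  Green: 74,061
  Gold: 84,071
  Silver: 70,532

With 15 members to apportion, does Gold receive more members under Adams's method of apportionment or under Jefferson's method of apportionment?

Adams: Red 2, Blue 2, Green 4, Gold 4, Silver 3.
Jefferson: Red 1, Blue 1, Green 4, Gold 5, Silver 4.
Gold gets 4 under Adams and 5 under Jefferson.

Jefferson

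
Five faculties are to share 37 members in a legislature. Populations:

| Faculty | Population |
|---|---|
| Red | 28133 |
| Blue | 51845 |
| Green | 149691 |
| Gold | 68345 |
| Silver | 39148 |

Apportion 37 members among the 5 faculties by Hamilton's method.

Total 337162; standard divisor 337162/37 ≈ 9112.486.
Standard quotas: Red 3.0873, Blue 5.6894, Green 16.4270, Gold 7.5001, Silver 4.2961.
Lower quotas: Red 3, Blue 5, Green 16, Gold 7, Silver 4 (sum 35, leaving 2 seats).
Remainders in descending order: Blue 0.6894, Gold 0.5001, Green 0.4270, Silver 0.2961, Red 0.0873.
The surplus seats go to Blue, Gold.

Red=3, Blue=6, Green=16, Gold=8, Silver=4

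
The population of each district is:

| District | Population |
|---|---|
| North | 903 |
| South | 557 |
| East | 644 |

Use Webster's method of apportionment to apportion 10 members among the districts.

Standard divisor 2104/10 ≈ 210.4; standard quotas: North 4.292, South 2.647, East 3.061.
Rounding to the nearest integer gives North 4, South 3, East 3 — total 10, matching the house size, so no adjustment is needed.

North: 4; South: 3; East: 3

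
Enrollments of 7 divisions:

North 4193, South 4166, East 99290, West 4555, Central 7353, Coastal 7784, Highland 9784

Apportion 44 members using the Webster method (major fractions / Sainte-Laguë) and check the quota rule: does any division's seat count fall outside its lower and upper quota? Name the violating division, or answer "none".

East

Standard quotas: North 1.345, South 1.337, East 31.860, West 1.462, Central 2.359, Coastal 2.498, Highland 3.139.
Webster allocation: North 1, South 1, East 33, West 1, Central 2, Coastal 3, Highland 3.
East has quota 31.860 (lower 31, upper 32) but receives 33 — outside the quota interval.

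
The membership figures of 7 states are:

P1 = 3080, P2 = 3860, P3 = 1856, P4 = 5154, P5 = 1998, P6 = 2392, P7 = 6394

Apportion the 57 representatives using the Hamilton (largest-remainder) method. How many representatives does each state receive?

Standard divisor: 24734 ÷ 57 ≈ 433.93.
Standard quotas: P1 7.0979, P2 8.8954, P3 4.2772, P4 11.8775, P5 4.6044, P6 5.5124, P7 14.7351.
Lower quotas: P1 7, P2 8, P3 4, P4 11, P5 4, P6 5, P7 14 (sum 53, leaving 4 seats).
Remainders in descending order: P2 0.8954, P4 0.8775, P7 0.7351, P5 0.6044, P6 0.5124, P3 0.2772, P1 0.0979.
The surplus seats go to P2, P4, P7, P5.

P1 7, P2 9, P3 4, P4 12, P5 5, P6 5, P7 15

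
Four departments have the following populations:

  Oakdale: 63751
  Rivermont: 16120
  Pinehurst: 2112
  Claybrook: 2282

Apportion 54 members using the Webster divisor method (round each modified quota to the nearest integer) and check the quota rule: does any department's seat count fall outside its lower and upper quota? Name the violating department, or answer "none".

Oakdale

Standard quotas: Oakdale 40.854, Rivermont 10.330, Pinehurst 1.353, Claybrook 1.462.
Webster allocation: Oakdale 42, Rivermont 10, Pinehurst 1, Claybrook 1.
Oakdale has quota 40.854 (lower 40, upper 41) but receives 42 — outside the quota interval.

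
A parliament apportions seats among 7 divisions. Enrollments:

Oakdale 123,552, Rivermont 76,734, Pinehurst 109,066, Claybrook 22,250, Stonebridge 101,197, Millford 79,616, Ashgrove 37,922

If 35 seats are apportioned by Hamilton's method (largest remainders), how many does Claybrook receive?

Total 550337; standard divisor 550337/35 ≈ 15723.914.
Standard quotas: Oakdale 7.8576, Rivermont 4.8801, Pinehurst 6.9363, Claybrook 1.4150, Stonebridge 6.4359, Millford 5.0634, Ashgrove 2.4117.
Lower quotas: Oakdale 7, Rivermont 4, Pinehurst 6, Claybrook 1, Stonebridge 6, Millford 5, Ashgrove 2 (sum 31, leaving 4 seats).
Remainders in descending order: Pinehurst 0.9363, Rivermont 0.8801, Oakdale 0.8576, Stonebridge 0.4359, Claybrook 0.4150, Ashgrove 0.4117, Millford 0.0634.
Largest remainders: Pinehurst, Rivermont, Oakdale, Stonebridge receive the extra seats.
Claybrook receives 1.

1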